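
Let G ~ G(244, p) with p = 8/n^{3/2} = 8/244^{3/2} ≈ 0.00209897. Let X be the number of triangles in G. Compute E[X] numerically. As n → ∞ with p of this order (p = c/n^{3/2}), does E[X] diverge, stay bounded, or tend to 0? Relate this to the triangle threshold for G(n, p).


Number of potential triangles: C(244, 3) = 2391444.
Each occurs with probability p³ ≈ (0.00209897)³ ≈ 9.24731693e-09.
By linearity: E[X] = C(244, 3)·p³ ≈ 2391444 · 9.24731693e-09 ≈ 0.022114.
Since α = 3/2 > 1, p = c/n^{3/2} = o(1/n) is below the triangle threshold p ~ 1/n. Asymptotically E[X] ~ (c³/6)·n^{3(1−α)} = (8³/6)·n^{-1.5} → 0, so by Markov's inequality G has no triangles w.h.p.

E[X] ≈ 0.022114; in regime p = Θ(1/n^{3/2}) E[X] tends to 0 (below the triangle threshold p ~ 1/n).


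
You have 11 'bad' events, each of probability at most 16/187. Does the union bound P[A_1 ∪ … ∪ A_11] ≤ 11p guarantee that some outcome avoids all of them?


Union bound: P[∪_{i=1}^{11} A_i] ≤ Σ_i P[A_i] ≤ 11·p = 11·(16/187) = 16/17.
Numerically: 16/17 ≈ 0.941.
Is 16/17 < 1? YES.
Since P[∪ A_i] ≤ 16/17 < 1, the complement has P[∩ A_i^c] ≥ 1 − 16/17 = 1/17 > 0, so some outcome avoids every A_i.

11·p = 16/17 ≈ 0.941; existence CERTIFIED by the union bound.


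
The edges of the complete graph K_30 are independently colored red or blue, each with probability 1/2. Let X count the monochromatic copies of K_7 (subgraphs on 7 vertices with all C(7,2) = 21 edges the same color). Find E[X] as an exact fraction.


Let X = Σ_S X_S over the C(30, 7) = 2035800 subsets S of size 7, where X_S = 1 if the K_7 on S is monochromatic.
For a fixed S, the K_7 on S has C(7, 2) = 21 edges. P[all 21 edges red] = (1/2)^21, and likewise for blue, so P[monochromatic] = 2·(1/2)^21 = 2^{1 − 21} = 1/1048576.
By linearity: E[X] = C(30, 7) · 2^{1 − 21} = 2035800 · 1/1048576 = 254475/131072.
Numerically: E[X] ≈ 1.9415.

E[X] = C(30,7)·2^(1−C(7,2)) = 254475/131072 ≈ 1.9415.


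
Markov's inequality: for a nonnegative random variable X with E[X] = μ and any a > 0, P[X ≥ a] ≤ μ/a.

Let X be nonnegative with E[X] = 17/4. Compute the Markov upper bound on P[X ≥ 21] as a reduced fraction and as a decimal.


μ = E[X] = 17/4, a = 21.
Markov: P[X ≥ 21] ≤ μ/a = (17/4)/21 = 17/84.
Numerically: ≈ 0.202.
(Since a = 21 > μ = 4.250, the bound 17/84 is < 1 and informative.)

P[X ≥ 21] ≤ 17/84 ≈ 0.202.


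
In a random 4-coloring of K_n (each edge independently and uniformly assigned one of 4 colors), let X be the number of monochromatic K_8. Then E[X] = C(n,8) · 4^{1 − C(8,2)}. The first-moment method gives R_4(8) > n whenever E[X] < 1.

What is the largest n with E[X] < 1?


We need C(n, 8) · 4^{1 − 28} < 1, i.e. C(n, 8) < 4^{28 − 1} = 18014398509481984.
Check values of n near the boundary:
  n = 406: C(406, 8) = 17082453897995850; 17082453897995850 < 18014398509481984? YES
  n = 407: C(407, 8) = 17424959239309050; 17424959239309050 < 18014398509481984? YES
  n = 408: C(408, 8) = 17773458424095231; 17773458424095231 < 18014398509481984? YES
  n = 409: C(409, 8) = 18128041135797879; 18128041135797879 < 18014398509481984? NO
The largest n with C(n, 8) < 18014398509481984 is n = 408 (where E[X] = 17773458424095231/18014398509481984 ≈ 0.9866). Hence R_4(8) > 408, i.e. R_4(8) ≥ 409.

Largest n = 408; hence R_4(8) > 408.


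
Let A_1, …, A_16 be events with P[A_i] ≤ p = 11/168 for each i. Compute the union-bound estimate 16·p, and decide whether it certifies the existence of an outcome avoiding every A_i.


Union bound: P[∪_{i=1}^{16} A_i] ≤ Σ_i P[A_i] ≤ 16·p = 16·(11/168) = 22/21.
Numerically: 22/21 ≈ 1.0476190.
Is 22/21 < 1? NO.
Since the bound 22/21 is ≥ 1, the union bound is uninformative here; it does NOT by itself certify existence.

16·p = 22/21 ≈ 1.0476190; existence NOT certified by the union bound.


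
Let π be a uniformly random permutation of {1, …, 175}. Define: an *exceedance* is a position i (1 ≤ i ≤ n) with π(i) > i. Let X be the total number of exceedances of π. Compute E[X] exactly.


Write X = Σ_{i=1}^{175} X_i, where X_i = 1_{π(i) > i}.
For each fixed i, π(i) is uniform over {1, …, 175} (marginal of a uniform permutation), so P[π(i) > i] = (n − i)/n. Summing: Σ_{i=1}^{175} (n − i)/n = (0 + 1 + … + 174)/175 = 175(175 − 1)/(2·175) = (175 − 1)/2.
Hence E[X] = Σ_{i=1}^{175} (175 − i)/175 = 87 ≈ 87.000.

E[X] = 87 = 87.000.


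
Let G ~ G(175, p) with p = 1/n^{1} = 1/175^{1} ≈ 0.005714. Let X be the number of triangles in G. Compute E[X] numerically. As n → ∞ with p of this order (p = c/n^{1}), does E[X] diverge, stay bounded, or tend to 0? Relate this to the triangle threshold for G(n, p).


Number of potential triangles: C(175, 3) = 877975.
Each occurs with probability p³ ≈ (0.005714)³ ≈ 1.865889e-07.
By linearity: E[X] = C(175, 3)·p³ ≈ 877975 · 1.865889e-07 ≈ 0.1638.
Here α = 1, so p = 1/n is exactly at the triangle threshold p ~ 1/n. Asymptotically E[X] → c³/6 = 1³/6 = 1/6 ≈ 0.1667, a bounded constant. In this regime the triangle count is asymptotically Poisson(c³/6).

E[X] ≈ 0.1638; in regime p = Θ(1/n^{1}) E[X] stays bounded (at the triangle threshold p ~ 1/n).


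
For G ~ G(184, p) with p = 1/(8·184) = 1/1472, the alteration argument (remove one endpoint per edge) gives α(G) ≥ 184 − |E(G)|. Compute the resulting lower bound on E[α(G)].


E[|E(G)|] = C(184, 2)·p = 16836 · (1/1472) = 183/16.
E[α(G)] ≥ n − E[|E(G)|] = 184 − 183/16 = 2761/16.
Numerically: ≈ 172.562500.
(This is only a lower bound; the true E[α(G)] may be larger.)

E[α(G)] ≥ 2761/16 ≈ 172.562500.


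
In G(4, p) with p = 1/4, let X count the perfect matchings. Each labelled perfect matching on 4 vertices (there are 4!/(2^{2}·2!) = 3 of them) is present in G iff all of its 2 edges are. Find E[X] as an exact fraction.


K_4 has 4!/(2^{2}·2!) = 3 labelled perfect matchings.
For each such perfect matching H, let X_H = 1 if all 2 edges of H are present in G. Then P[X_H = 1] = p^{2} = (1/4)^{2} = 1/16.
By linearity: E[X] = Σ_H E[X_H] = 3 · p^{2} = 3 · 1/16 = 3/16.
Numerically: E[X] ≈ 0.1875.

E[X] = 3 · (1/4)^{2} = 3/16 ≈ 0.1875.


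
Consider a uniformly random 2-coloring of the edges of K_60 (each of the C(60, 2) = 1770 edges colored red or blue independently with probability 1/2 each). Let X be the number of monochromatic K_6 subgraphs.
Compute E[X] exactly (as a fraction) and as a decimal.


Let X = Σ_S X_S over the C(60, 6) = 50063860 subsets S of size 6, where X_S = 1 if the K_6 on S is monochromatic.
For a fixed S, the K_6 on S has C(6, 2) = 15 edges. P[all 15 edges red] = (1/2)^15, and likewise for blue, so P[monochromatic] = 2·(1/2)^15 = 2^{1 − 15} = 1/16384.
By linearity: E[X] = C(60, 6) · 2^{1 − 15} = 50063860 · 1/16384 = 12515965/4096.
Numerically: E[X] ≈ 3055.6555.

E[X] = C(60,6)·2^(1−C(6,2)) = 12515965/4096 ≈ 3055.6555.


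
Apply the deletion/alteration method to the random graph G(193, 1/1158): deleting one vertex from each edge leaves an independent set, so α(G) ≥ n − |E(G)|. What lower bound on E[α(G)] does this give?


E[|E(G)|] = C(193, 2)·p = 18528 · (1/1158) = 16.
E[α(G)] ≥ n − E[|E(G)|] = 193 − 16 = 177.
Numerically: ≈ 177.000000.
(This is only a lower bound; the true E[α(G)] may be larger.)

E[α(G)] ≥ 177 ≈ 177.000000.


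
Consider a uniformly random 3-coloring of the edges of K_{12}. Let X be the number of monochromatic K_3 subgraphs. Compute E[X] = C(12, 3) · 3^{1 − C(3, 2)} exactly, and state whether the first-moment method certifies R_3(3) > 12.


E[X] = C(12, 3) · 3^{1 − 3} = 220 · 3^{−2} = 220/9.
As a reduced fraction: E[X] = 220/9 ≈ 24.44444.
Is E[X] < 1? NO.
Since E[X] ≥ 1, the first-moment bound is inconclusive at n = 12; it does NOT by itself certify R_3(3) > 12.

E[X] = 220/9 ≈ 24.44444; E[X] ≥ 1; first-moment method inconclusive here.


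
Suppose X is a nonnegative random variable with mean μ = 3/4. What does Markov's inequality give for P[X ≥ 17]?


μ = E[X] = 3/4, a = 17.
Markov: P[X ≥ 17] ≤ μ/a = (3/4)/17 = 3/68.
Numerically: ≈ 0.04412.
(Since a = 17 > μ = 0.75000, the bound 3/68 is < 1 and informative.)

P[X ≥ 17] ≤ 3/68 ≈ 0.04412.


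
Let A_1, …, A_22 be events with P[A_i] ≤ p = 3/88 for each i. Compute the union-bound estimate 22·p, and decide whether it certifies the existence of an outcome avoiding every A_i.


Union bound: P[∪_{i=1}^{22} A_i] ≤ Σ_i P[A_i] ≤ 22·p = 22·(3/88) = 3/4.
Numerically: 3/4 ≈ 0.750.
Is 3/4 < 1? YES.
Since P[∪ A_i] ≤ 3/4 < 1, the complement has P[∩ A_i^c] ≥ 1 − 3/4 = 1/4 > 0, so some outcome avoids every A_i.

22·p = 3/4 ≈ 0.750; existence CERTIFIED by the union bound.


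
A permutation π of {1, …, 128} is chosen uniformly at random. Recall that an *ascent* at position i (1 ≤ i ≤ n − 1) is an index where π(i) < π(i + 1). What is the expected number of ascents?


Write X = Σ X_I over i = 1, …, 127, with X_I the indicator of one ascent.
There are 127 indicators.
For each fixed i, the pair (π(i), π(i+1)) is a uniformly random ordered pair of distinct values from {1, …, 128}; by symmetry P[π(i) < π(i+1)] = 1/2.
By linearity: E[X] = 127 · (1/2) = (128 − 1) · (1/2) = 127/2 ≈ 63.500000.

E[X] = 127/2 = 63.500000.


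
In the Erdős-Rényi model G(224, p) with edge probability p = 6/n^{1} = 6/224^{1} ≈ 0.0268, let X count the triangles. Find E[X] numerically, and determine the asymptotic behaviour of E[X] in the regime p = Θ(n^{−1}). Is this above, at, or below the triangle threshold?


Number of potential triangles: C(224, 3) = 1848224.
Each occurs with probability p³ ≈ (0.0268)³ ≈ 1.92181e-05.
By linearity: E[X] = C(224, 3)·p³ ≈ 1848224 · 1.92181e-05 ≈ 35.519.
Here α = 1, so p = 6/n is exactly at the triangle threshold p ~ 1/n. Asymptotically E[X] → c³/6 = 6³/6 = 36 ≈ 36.000, a bounded constant. In this regime the triangle count is asymptotically Poisson(c³/6).

E[X] ≈ 35.519; in regime p = Θ(1/n^{1}) E[X] stays bounded (at the triangle threshold p ~ 1/n).


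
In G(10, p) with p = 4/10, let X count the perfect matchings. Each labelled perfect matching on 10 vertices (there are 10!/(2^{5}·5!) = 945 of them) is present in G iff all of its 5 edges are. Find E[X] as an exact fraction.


K_10 has 10!/(2^{5}·5!) = 945 labelled perfect matchings.
For each such perfect matching H, let X_H = 1 if all 5 edges of H are present in G. Then P[X_H = 1] = p^{5} = (2/5)^{5} = 32/3125.
By linearity: E[X] = Σ_H E[X_H] = 945 · p^{5} = 945 · 32/3125 = 6048/625.
Numerically: E[X] ≈ 9.677.

E[X] = 945 · (2/5)^{5} = 6048/625 ≈ 9.677.


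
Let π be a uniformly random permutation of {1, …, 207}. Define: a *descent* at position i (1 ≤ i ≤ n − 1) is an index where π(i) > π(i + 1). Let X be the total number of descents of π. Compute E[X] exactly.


Write X = Σ X_I over i = 1, …, 206, with X_I the indicator of one descent.
There are 206 indicators.
For each fixed i, the pair (π(i), π(i+1)) is a uniformly random ordered pair of distinct values from {1, …, 207}; by symmetry P[π(i) > π(i+1)] = 1/2.
By linearity: E[X] = 206 · (1/2) = (207 − 1) · (1/2) = 103 ≈ 103.000.

E[X] = 103 = 103.000.


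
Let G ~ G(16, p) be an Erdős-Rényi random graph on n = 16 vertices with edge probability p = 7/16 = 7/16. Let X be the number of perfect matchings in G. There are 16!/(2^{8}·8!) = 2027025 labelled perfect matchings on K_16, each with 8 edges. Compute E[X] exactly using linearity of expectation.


K_16 has 16!/(2^{8}·8!) = 2027025 labelled perfect matchings.
For each such perfect matching H, let X_H = 1 if all 8 edges of H are present in G. Then P[X_H = 1] = p^{8} = (7/16)^{8} = 5764801/4294967296.
By linearity of expectation: E[X] = Σ_H E[X_H] = 2027025 · p^{8} = 2027025 · 5764801/4294967296 = 11685395747025/4294967296.
Numerically: E[X] ≈ 2721.

E[X] = 2027025 · (7/16)^{8} = 11685395747025/4294967296 ≈ 2721.


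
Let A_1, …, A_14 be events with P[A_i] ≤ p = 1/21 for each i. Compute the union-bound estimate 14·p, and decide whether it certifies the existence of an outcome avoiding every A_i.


Union bound: P[∪_{i=1}^{14} A_i] ≤ Σ_i P[A_i] ≤ 14·p = 14·(1/21) = 2/3.
Numerically: 2/3 ≈ 0.666667.
Is 2/3 < 1? YES.
Since P[∪ A_i] ≤ 2/3 < 1, the complement has P[∩ A_i^c] ≥ 1 − 2/3 = 1/3 > 0, so some outcome avoids every A_i.

14·p = 2/3 ≈ 0.666667; existence CERTIFIED by the union bound.


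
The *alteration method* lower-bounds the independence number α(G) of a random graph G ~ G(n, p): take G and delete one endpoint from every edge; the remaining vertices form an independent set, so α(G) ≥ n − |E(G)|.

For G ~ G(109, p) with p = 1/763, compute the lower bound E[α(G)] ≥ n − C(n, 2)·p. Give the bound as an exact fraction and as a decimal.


E[|E(G)|] = C(109, 2)·p = 5886 · (1/763) = 54/7.
E[α(G)] ≥ n − E[|E(G)|] = 109 − 54/7 = 709/7.
Numerically: ≈ 101.28571.
(This is only a lower bound; the true E[α(G)] may be larger.)

E[α(G)] ≥ 709/7 ≈ 101.28571.


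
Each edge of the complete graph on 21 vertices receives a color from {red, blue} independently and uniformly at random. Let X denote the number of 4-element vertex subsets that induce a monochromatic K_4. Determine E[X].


Let X = Σ_S X_S over the C(21, 4) = 5985 subsets S of size 4, where X_S = 1 if the K_4 on S is monochromatic.
For a fixed S, the K_4 on S has C(4, 2) = 6 edges. P[all 6 edges red] = (1/2)^6, and likewise for blue, so P[monochromatic] = 2·(1/2)^6 = 2^{1 − 6} = 1/32.
Summing: E[X] = C(21, 4) · 2^{1 − 6} = 5985 · 1/32 = 5985/32.
Numerically: E[X] ≈ 187.031250.

E[X] = C(21,4)·2^(1−C(4,2)) = 5985/32 ≈ 187.031250.


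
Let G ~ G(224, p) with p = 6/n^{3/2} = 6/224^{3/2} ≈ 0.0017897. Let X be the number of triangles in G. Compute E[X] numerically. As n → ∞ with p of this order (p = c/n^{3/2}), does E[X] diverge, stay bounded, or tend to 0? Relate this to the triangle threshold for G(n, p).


Number of potential triangles: C(224, 3) = 1848224.
Each occurs with probability p³ ≈ (0.0017897)³ ≈ 5.73241559e-09.
By linearity: E[X] = C(224, 3)·p³ ≈ 1848224 · 5.73241559e-09 ≈ 0.010595.
Since α = 3/2 > 1, p = c/n^{3/2} = o(1/n) is below the triangle threshold p ~ 1/n. Asymptotically E[X] ~ (c³/6)·n^{3(1−α)} = (6³/6)·n^{-1.5} → 0, so by Markov's inequality G has no triangles w.h.p.

E[X] ≈ 0.010595; in regime p = Θ(1/n^{3/2}) E[X] tends to 0 (below the triangle threshold p ~ 1/n).


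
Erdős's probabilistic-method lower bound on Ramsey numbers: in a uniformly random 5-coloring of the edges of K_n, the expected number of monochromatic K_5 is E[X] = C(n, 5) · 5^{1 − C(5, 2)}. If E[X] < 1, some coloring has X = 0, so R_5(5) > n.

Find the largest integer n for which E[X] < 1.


We need C(n, 5) · 5^{1 − 10} < 1, i.e. C(n, 5) < 5^{10 − 1} = 1953125.
Check values of n near the boundary:
  n = 45: C(45, 5) = 1221759; 1221759 < 1953125? YES
  n = 46: C(46, 5) = 1370754; 1370754 < 1953125? YES
  n = 47: C(47, 5) = 1533939; 1533939 < 1953125? YES
  n = 48: C(48, 5) = 1712304; 1712304 < 1953125? YES
  n = 49: C(49, 5) = 1906884; 1906884 < 1953125? YES
  n = 50: C(50, 5) = 2118760; 2118760 < 1953125? NO
  n = 51: C(51, 5) = 2349060; 2349060 < 1953125? NO
The largest n with C(n, 5) < 1953125 is n = 49 (where E[X] = 1906884/1953125 ≈ 0.976325). Hence R_5(5) > 49, i.e. R_5(5) ≥ 50.

Largest n = 49; hence R_5(5) > 49.


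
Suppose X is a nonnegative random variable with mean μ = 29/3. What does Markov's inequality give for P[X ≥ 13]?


μ = E[X] = 29/3, a = 13.
Markov: P[X ≥ 13] ≤ μ/a = (29/3)/13 = 29/39.
Numerically: ≈ 0.7436.
(Since a = 13 > μ = 9.6667, the bound 29/39 is < 1 and informative.)

P[X ≥ 13] ≤ 29/39 ≈ 0.7436.


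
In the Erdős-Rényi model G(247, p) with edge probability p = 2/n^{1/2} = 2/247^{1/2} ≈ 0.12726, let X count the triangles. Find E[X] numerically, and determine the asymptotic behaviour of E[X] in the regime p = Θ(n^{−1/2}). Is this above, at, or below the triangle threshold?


Number of potential triangles: C(247, 3) = 2481115.
Each occurs with probability p³ ≈ (0.12726)³ ≈ 2.0608413e-03.
By linearity: E[X] = C(247, 3)·p³ ≈ 2481115 · 2.0608413e-03 ≈ 5113.18436.
Since α = 1/2 < 1, p = c/n^{1/2} ≫ 1/n is above the triangle threshold p ~ 1/n. Asymptotically E[X] ~ (c³/6)·n^{3(1−α)} = (2³/6)·n^{1.5} → ∞; triangles are abundant w.h.p.

E[X] ≈ 5113.18436; in regime p = Θ(1/n^{1/2}) E[X] diverges (above the triangle threshold p ~ 1/n).


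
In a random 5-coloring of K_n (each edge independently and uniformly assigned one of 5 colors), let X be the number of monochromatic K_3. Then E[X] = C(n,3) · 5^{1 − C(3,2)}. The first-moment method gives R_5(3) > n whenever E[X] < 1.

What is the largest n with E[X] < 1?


We need C(n, 3) · 5^{1 − 3} < 1, i.e. C(n, 3) < 5^{3 − 1} = 25.
Check values of n near the boundary:
  n = 3: C(3, 3) = 1; 1 < 25? YES
  n = 4: C(4, 3) = 4; 4 < 25? YES
  n = 5: C(5, 3) = 10; 10 < 25? YES
  n = 6: C(6, 3) = 20; 20 < 25? YES
  n = 7: C(7, 3) = 35; 35 < 25? NO
The largest n with C(n, 3) < 25 is n = 6 (where E[X] = 4/5 ≈ 0.8000). Hence R_5(3) > 6, i.e. R_5(3) ≥ 7.

Largest n = 6; hence R_5(3) > 6.


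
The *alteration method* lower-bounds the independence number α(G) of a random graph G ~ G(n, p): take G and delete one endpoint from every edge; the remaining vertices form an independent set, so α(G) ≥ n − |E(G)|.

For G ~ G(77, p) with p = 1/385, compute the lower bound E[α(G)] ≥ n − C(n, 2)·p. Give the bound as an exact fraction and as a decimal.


E[|E(G)|] = C(77, 2)·p = 2926 · (1/385) = 38/5.
E[α(G)] ≥ n − E[|E(G)|] = 77 − 38/5 = 347/5.
Numerically: ≈ 69.400.
(This is only a lower bound; the true E[α(G)] may be larger.)

E[α(G)] ≥ 347/5 ≈ 69.400.


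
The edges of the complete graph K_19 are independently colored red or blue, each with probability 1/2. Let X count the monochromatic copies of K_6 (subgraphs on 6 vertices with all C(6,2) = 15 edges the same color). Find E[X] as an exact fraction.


Let X = Σ_S X_S over the C(19, 6) = 27132 subsets S of size 6, where X_S = 1 if the K_6 on S is monochromatic.
For a fixed S, the K_6 on S has C(6, 2) = 15 edges. P[all 15 edges red] = (1/2)^15, and likewise for blue, so P[monochromatic] = 2·(1/2)^15 = 2^{1 − 15} = 1/16384.
By linearity: E[X] = C(19, 6) · 2^{1 − 15} = 27132 · 1/16384 = 6783/4096.
Numerically: E[X] ≈ 1.6560.

E[X] = C(19,6)·2^(1−C(6,2)) = 6783/4096 ≈ 1.6560.


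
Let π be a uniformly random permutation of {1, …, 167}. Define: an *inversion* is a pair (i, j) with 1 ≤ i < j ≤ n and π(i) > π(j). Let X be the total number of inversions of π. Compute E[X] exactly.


Write X = Σ X_I over the C(167, 2) = 13861 pairs i < j, with X_I the indicator of one inversion.
There are 13861 indicators.
For each fixed pair i < j, the values π(i) and π(j) are two distinct elements of {1, …, 167} in uniformly random order; by symmetry P[π(i) > π(j)] = 1/2.
By linearity: E[X] = 13861 · (1/2) = C(167, 2) · (1/2) = 13861/2 = 13861/2 ≈ 6930.5000.

E[X] = 13861/2 = 6930.5000.


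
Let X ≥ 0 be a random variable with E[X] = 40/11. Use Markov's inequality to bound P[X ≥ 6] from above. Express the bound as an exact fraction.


μ = E[X] = 40/11, a = 6.
Markov: P[X ≥ 6] ≤ μ/a = (40/11)/6 = 20/33.
Numerically: ≈ 0.60606.
(Since a = 6 > μ = 3.63636, the bound 20/33 is < 1 and informative.)

P[X ≥ 6] ≤ 20/33 ≈ 0.60606.


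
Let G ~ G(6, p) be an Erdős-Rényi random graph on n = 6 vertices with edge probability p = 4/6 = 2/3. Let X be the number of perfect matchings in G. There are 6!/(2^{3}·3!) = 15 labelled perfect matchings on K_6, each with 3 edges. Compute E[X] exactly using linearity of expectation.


K_6 has 6!/(2^{3}·3!) = 15 labelled perfect matchings.
For each such perfect matching H, let X_H = 1 if all 3 edges of H are present in G. Then P[X_H = 1] = p^{3} = (2/3)^{3} = 8/27.
Summing the indicators: E[X] = Σ_H E[X_H] = 15 · p^{3} = 15 · 8/27 = 40/9.
Numerically: E[X] ≈ 4.44.

E[X] = 15 · (2/3)^{3} = 40/9 ≈ 4.44.


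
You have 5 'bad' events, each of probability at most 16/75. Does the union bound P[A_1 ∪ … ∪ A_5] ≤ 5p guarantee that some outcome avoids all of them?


Union bound: P[∪_{i=1}^{5} A_i] ≤ Σ_i P[A_i] ≤ 5·p = 5·(16/75) = 16/15.
Numerically: 16/15 ≈ 1.06667.
Is 16/15 < 1? NO.
Since the bound 16/15 is ≥ 1, the union bound is uninformative here; it does NOT by itself certify existence.

5·p = 16/15 ≈ 1.06667; existence NOT certified by the union bound.


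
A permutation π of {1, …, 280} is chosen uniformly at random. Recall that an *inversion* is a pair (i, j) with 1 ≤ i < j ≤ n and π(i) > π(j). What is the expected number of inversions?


Write X = Σ X_I over the C(280, 2) = 39060 pairs i < j, with X_I the indicator of one inversion.
There are 39060 indicators.
For each fixed pair i < j, the values π(i) and π(j) are two distinct elements of {1, …, 280} in uniformly random order; by symmetry P[π(i) > π(j)] = 1/2.
By linearity: E[X] = 39060 · (1/2) = C(280, 2) · (1/2) = 39060/2 = 19530 ≈ 19530.000000.

E[X] = 19530 = 19530.000000.


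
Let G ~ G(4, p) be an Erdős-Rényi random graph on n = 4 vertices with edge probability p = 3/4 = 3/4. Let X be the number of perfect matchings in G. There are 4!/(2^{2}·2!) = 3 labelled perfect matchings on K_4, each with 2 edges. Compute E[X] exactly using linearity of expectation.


K_4 has 4!/(2^{2}·2!) = 3 labelled perfect matchings.
For each such perfect matching H, let X_H = 1 if all 2 edges of H are present in G. Then P[X_H = 1] = p^{2} = (3/4)^{2} = 9/16.
By linearity: E[X] = Σ_H E[X_H] = 3 · p^{2} = 3 · 9/16 = 27/16.
Numerically: E[X] ≈ 1.69.

E[X] = 3 · (3/4)^{2} = 27/16 ≈ 1.69.


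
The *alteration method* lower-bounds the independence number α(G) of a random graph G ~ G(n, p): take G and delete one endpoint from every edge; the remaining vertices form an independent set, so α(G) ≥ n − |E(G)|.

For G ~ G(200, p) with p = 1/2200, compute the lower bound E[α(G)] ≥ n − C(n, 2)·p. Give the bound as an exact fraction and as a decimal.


E[|E(G)|] = C(200, 2)·p = 19900 · (1/2200) = 199/22.
E[α(G)] ≥ n − E[|E(G)|] = 200 − 199/22 = 4201/22.
Numerically: ≈ 190.954545.
(This is only a lower bound; the true E[α(G)] may be larger.)

E[α(G)] ≥ 4201/22 ≈ 190.954545.


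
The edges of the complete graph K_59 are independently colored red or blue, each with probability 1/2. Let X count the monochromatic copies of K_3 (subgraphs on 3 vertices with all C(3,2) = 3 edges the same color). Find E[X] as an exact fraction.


Let X = Σ_S X_S over the C(59, 3) = 32509 subsets S of size 3, where X_S = 1 if the K_3 on S is monochromatic.
For a fixed S, the K_3 on S has C(3, 2) = 3 edges. P[all 3 edges red] = (1/2)^3, and likewise for blue, so P[monochromatic] = 2·(1/2)^3 = 2^{1 − 3} = 1/4.
By linearity of expectation: E[X] = C(59, 3) · 2^{1 − 3} = 32509 · 1/4 = 32509/4.
Numerically: E[X] ≈ 8127.250.

E[X] = C(59,3)·2^(1−C(3,2)) = 32509/4 ≈ 8127.250.


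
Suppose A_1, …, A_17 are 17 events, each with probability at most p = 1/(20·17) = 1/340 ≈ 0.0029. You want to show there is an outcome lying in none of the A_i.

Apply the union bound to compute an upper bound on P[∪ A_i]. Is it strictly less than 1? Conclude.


Union bound: P[∪_{i=1}^{17} A_i] ≤ Σ_i P[A_i] ≤ 17·p = 17·(1/340) = 1/20.
Numerically: 1/20 ≈ 0.0500.
Is 1/20 < 1? YES.
Since P[∪ A_i] ≤ 1/20 < 1, the complement has P[∩ A_i^c] ≥ 1 − 1/20 = 19/20 > 0, so some outcome avoids every A_i.

17·p = 1/20 ≈ 0.0500; existence CERTIFIED by the union bound.


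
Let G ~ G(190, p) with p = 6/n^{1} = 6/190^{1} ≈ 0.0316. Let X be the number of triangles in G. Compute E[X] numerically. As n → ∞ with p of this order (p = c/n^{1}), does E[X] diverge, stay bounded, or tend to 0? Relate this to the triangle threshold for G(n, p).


Number of potential triangles: C(190, 3) = 1125180.
Each occurs with probability p³ ≈ (0.0316)³ ≈ 3.14915e-05.
By linearity: E[X] = C(190, 3)·p³ ≈ 1125180 · 3.14915e-05 ≈ 35.434.
Here α = 1, so p = 6/n is exactly at the triangle threshold p ~ 1/n. Asymptotically E[X] → c³/6 = 6³/6 = 36 ≈ 36.000, a bounded constant. In this regime the triangle count is asymptotically Poisson(c³/6).

E[X] ≈ 35.434; in regime p = Θ(1/n^{1}) E[X] stays bounded (at the triangle threshold p ~ 1/n).


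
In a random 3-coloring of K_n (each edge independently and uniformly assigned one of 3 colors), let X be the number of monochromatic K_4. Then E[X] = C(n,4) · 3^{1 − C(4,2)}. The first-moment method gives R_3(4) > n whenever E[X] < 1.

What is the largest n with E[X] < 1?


We need C(n, 4) · 3^{1 − 6} < 1, i.e. C(n, 4) < 3^{6 − 1} = 243.
Check values of n near the boundary:
  n = 6: C(6, 4) = 15; 15 < 243? YES
  n = 7: C(7, 4) = 35; 35 < 243? YES
  n = 8: C(8, 4) = 70; 70 < 243? YES
  n = 9: C(9, 4) = 126; 126 < 243? YES
  n = 10: C(10, 4) = 210; 210 < 243? YES
  n = 11: C(11, 4) = 330; 330 < 243? NO
The largest n with C(n, 4) < 243 is n = 10 (where E[X] = 70/81 ≈ 0.864). Hence R_3(4) > 10, i.e. R_3(4) ≥ 11.

Largest n = 10; hence R_3(4) > 10.


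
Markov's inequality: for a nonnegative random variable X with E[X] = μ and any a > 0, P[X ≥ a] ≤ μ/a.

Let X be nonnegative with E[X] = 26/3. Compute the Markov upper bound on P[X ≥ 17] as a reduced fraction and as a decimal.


μ = E[X] = 26/3, a = 17.
Markov: P[X ≥ 17] ≤ μ/a = (26/3)/17 = 26/51.
Numerically: ≈ 0.509804.
(Since a = 17 > μ = 8.666667, the bound 26/51 is < 1 and informative.)

P[X ≥ 17] ≤ 26/51 ≈ 0.509804.


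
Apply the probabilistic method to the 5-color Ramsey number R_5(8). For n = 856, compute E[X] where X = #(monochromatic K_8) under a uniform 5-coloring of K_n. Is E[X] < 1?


E[X] = C(856, 8) · 5^{1 − 28} = 6918660634157180775 · 5^{−27} = 6918660634157180775/7450580596923828125.
As a reduced fraction: E[X] = 276746425366287231/298023223876953125 ≈ 0.9286.
Is E[X] < 1? YES.
Since E[X] < 1, there exists a 5-coloring of K_{856} with no monochromatic K_8; hence R_5(8) > 856.

E[X] = 276746425366287231/298023223876953125 ≈ 0.9286; E[X] < 1, so R_5(8) > 856.


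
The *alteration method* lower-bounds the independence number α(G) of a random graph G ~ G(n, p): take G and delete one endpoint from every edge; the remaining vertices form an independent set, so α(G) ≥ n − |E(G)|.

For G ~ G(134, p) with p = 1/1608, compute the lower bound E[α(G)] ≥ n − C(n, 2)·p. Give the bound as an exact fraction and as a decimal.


E[|E(G)|] = C(134, 2)·p = 8911 · (1/1608) = 133/24.
E[α(G)] ≥ n − E[|E(G)|] = 134 − 133/24 = 3083/24.
Numerically: ≈ 128.458.
(This is only a lower bound; the true E[α(G)] may be larger.)

E[α(G)] ≥ 3083/24 ≈ 128.458.


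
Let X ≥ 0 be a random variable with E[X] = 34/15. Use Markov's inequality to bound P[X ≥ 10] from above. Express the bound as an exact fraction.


μ = E[X] = 34/15, a = 10.
Markov: P[X ≥ 10] ≤ μ/a = (34/15)/10 = 17/75.
Numerically: ≈ 0.227.
(Since a = 10 > μ = 2.267, the bound 17/75 is < 1 and informative.)

P[X ≥ 10] ≤ 17/75 ≈ 0.227.


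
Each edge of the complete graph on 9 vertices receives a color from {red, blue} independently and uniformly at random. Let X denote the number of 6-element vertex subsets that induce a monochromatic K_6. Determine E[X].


Let X = Σ_S X_S over the C(9, 6) = 84 subsets S of size 6, where X_S = 1 if the K_6 on S is monochromatic.
For a fixed S, the K_6 on S has C(6, 2) = 15 edges. P[all 15 edges red] = (1/2)^15, and likewise for blue, so P[monochromatic] = 2·(1/2)^15 = 2^{1 − 15} = 1/16384.
By linearity: E[X] = C(9, 6) · 2^{1 − 15} = 84 · 1/16384 = 21/4096.
Numerically: E[X] ≈ 0.0051.

E[X] = C(9,6)·2^(1−C(6,2)) = 21/4096 ≈ 0.0051.


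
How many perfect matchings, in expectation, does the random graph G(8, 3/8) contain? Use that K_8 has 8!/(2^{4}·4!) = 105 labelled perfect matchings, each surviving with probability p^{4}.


K_8 has 8!/(2^{4}·4!) = 105 labelled perfect matchings.
For each such perfect matching H, let X_H = 1 if all 4 edges of H are present in G. Then P[X_H = 1] = p^{4} = (3/8)^{4} = 81/4096.
By linearity of expectation: E[X] = Σ_H E[X_H] = 105 · p^{4} = 105 · 81/4096 = 8505/4096.
Numerically: E[X] ≈ 2.076.

E[X] = 105 · (3/8)^{4} = 8505/4096 ≈ 2.076.


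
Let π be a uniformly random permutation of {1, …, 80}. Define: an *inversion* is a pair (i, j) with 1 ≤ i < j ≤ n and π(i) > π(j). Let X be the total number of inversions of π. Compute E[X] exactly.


Write X = Σ X_I over the C(80, 2) = 3160 pairs i < j, with X_I the indicator of one inversion.
There are 3160 indicators.
For each fixed pair i < j, the values π(i) and π(j) are two distinct elements of {1, …, 80} in uniformly random order; by symmetry P[π(i) > π(j)] = 1/2.
By linearity: E[X] = 3160 · (1/2) = C(80, 2) · (1/2) = 3160/2 = 1580 ≈ 1580.000000.

E[X] = 1580 = 1580.000000.


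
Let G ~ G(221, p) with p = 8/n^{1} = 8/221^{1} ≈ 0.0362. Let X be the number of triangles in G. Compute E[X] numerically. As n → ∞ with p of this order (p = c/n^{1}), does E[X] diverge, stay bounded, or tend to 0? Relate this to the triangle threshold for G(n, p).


Number of potential triangles: C(221, 3) = 1774630.
Each occurs with probability p³ ≈ (0.0362)³ ≈ 4.743437e-05.
By linearity: E[X] = C(221, 3)·p³ ≈ 1774630 · 4.743437e-05 ≈ 84.1785.
Here α = 1, so p = 8/n is exactly at the triangle threshold p ~ 1/n. Asymptotically E[X] → c³/6 = 8³/6 = 256/3 ≈ 85.3333, a bounded constant. In this regime the triangle count is asymptotically Poisson(c³/6).

E[X] ≈ 84.1785; in regime p = Θ(1/n^{1}) E[X] stays bounded (at the triangle threshold p ~ 1/n).


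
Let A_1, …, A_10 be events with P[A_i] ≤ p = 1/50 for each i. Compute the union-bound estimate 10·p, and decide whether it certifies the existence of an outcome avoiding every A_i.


Union bound: P[∪_{i=1}^{10} A_i] ≤ Σ_i P[A_i] ≤ 10·p = 10·(1/50) = 1/5.
Numerically: 1/5 ≈ 0.200000.
Is 1/5 < 1? YES.
Since P[∪ A_i] ≤ 1/5 < 1, the complement has P[∩ A_i^c] ≥ 1 − 1/5 = 4/5 > 0, so some outcome avoids every A_i.

10·p = 1/5 ≈ 0.200000; existence CERTIFIED by the union bound.


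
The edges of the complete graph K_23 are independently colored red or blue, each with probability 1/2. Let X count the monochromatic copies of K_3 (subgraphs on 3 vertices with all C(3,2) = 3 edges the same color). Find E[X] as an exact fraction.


Let X = Σ_S X_S over the C(23, 3) = 1771 subsets S of size 3, where X_S = 1 if the K_3 on S is monochromatic.
For a fixed S, the K_3 on S has C(3, 2) = 3 edges. P[all 3 edges red] = (1/2)^3, and likewise for blue, so P[monochromatic] = 2·(1/2)^3 = 2^{1 − 3} = 1/4.
By linearity: E[X] = C(23, 3) · 2^{1 − 3} = 1771 · 1/4 = 1771/4.
Numerically: E[X] ≈ 442.750000.

E[X] = C(23,3)·2^(1−C(3,2)) = 1771/4 ≈ 442.750000.


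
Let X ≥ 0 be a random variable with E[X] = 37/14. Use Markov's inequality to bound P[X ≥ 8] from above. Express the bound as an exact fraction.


μ = E[X] = 37/14, a = 8.
Markov: P[X ≥ 8] ≤ μ/a = (37/14)/8 = 37/112.
Numerically: ≈ 0.3304.
(Since a = 8 > μ = 2.6429, the bound 37/112 is < 1 and informative.)

P[X ≥ 8] ≤ 37/112 ≈ 0.3304.


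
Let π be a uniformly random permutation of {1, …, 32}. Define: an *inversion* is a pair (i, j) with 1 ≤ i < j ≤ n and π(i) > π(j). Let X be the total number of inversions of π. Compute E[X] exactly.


Write X = Σ X_I over the C(32, 2) = 496 pairs i < j, with X_I the indicator of one inversion.
There are 496 indicators.
For each fixed pair i < j, the values π(i) and π(j) are two distinct elements of {1, …, 32} in uniformly random order; by symmetry P[π(i) > π(j)] = 1/2.
By linearity: E[X] = 496 · (1/2) = C(32, 2) · (1/2) = 496/2 = 248 ≈ 248.000000.

E[X] = 248 = 248.000000.


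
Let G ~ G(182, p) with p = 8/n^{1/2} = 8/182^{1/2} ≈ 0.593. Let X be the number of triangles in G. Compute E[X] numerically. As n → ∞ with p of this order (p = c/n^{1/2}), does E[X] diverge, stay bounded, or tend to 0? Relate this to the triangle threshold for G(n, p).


Number of potential triangles: C(182, 3) = 988260.
Each occurs with probability p³ ≈ (0.593)³ ≈ 2.085273e-01.
By linearity: E[X] = C(182, 3)·p³ ≈ 988260 · 2.085273e-01 ≈ 206079.1700.
Since α = 1/2 < 1, p = c/n^{1/2} ≫ 1/n is above the triangle threshold p ~ 1/n. Asymptotically E[X] ~ (c³/6)·n^{3(1−α)} = (8³/6)·n^{1.5} → ∞; triangles are abundant w.h.p.

E[X] ≈ 206079.1700; in regime p = Θ(1/n^{1/2}) E[X] diverges (above the triangle threshold p ~ 1/n).


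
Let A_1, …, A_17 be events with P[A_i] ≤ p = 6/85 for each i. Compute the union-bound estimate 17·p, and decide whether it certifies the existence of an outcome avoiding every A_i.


Union bound: P[∪_{i=1}^{17} A_i] ≤ Σ_i P[A_i] ≤ 17·p = 17·(6/85) = 6/5.
Numerically: 6/5 ≈ 1.200000.
Is 6/5 < 1? NO.
Since the bound 6/5 is ≥ 1, the union bound is uninformative here; it does NOT by itself certify existence.

17·p = 6/5 ≈ 1.200000; existence NOT certified by the union bound.


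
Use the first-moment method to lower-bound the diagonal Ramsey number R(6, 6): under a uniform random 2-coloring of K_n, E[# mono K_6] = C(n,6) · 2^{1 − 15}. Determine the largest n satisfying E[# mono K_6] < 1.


We need C(n, 6) · 2^{1 − 15} < 1, i.e. C(n, 6) < 2^{15 − 1} = 16384.
Check values of n near the boundary:
  n = 16: C(16, 6) = 8008; 8008 < 16384? YES
  n = 17: C(17, 6) = 12376; 12376 < 16384? YES
  n = 18: C(18, 6) = 18564; 18564 < 16384? NO
The largest n with C(n, 6) < 16384 is n = 17 (where E[X] = 1547/2048 ≈ 0.7554). Hence R(6, 6) > 17, i.e. R(6, 6) ≥ 18.

Largest n = 17; hence R(6, 6) > 17.


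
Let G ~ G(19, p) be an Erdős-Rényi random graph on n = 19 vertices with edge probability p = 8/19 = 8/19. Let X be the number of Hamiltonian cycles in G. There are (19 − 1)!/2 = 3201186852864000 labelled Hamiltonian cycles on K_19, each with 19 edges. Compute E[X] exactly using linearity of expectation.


K_19 has (19 − 1)!/2 = 3201186852864000 labelled Hamiltonian cycles.
For each such Hamiltonian cycle H, let X_H = 1 if all 19 edges of H are present in G. Then P[X_H = 1] = p^{19} = (8/19)^{19} = 144115188075855872/1978419655660313589123979.
Summing the indicators: E[X] = Σ_H E[X_H] = 3201186852864000 · p^{19} = 3201186852864000 · 144115188075855872/1978419655660313589123979 = 461339645366452518590934417408000/1978419655660313589123979.
Numerically: E[X] ≈ 2.3319e+08.

E[X] = 3201186852864000 · (8/19)^{19} = 461339645366452518590934417408000/1978419655660313589123979 ≈ 2.3319e+08.


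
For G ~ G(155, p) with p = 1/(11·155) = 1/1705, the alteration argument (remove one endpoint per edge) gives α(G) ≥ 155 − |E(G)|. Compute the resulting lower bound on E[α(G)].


E[|E(G)|] = C(155, 2)·p = 11935 · (1/1705) = 7.
E[α(G)] ≥ n − E[|E(G)|] = 155 − 7 = 148.
Numerically: ≈ 148.000000.
(This is only a lower bound; the true E[α(G)] may be larger.)

E[α(G)] ≥ 148 ≈ 148.000000.


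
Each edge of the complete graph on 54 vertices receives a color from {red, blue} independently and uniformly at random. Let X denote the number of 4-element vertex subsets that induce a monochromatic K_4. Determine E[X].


Let X = Σ_S X_S over the C(54, 4) = 316251 subsets S of size 4, where X_S = 1 if the K_4 on S is monochromatic.
For a fixed S, the K_4 on S has C(4, 2) = 6 edges. P[all 6 edges red] = (1/2)^6, and likewise for blue, so P[monochromatic] = 2·(1/2)^6 = 2^{1 − 6} = 1/32.
By linearity of expectation: E[X] = C(54, 4) · 2^{1 − 6} = 316251 · 1/32 = 316251/32.
Numerically: E[X] ≈ 9882.8438.

E[X] = C(54,4)·2^(1−C(4,2)) = 316251/32 ≈ 9882.8438.


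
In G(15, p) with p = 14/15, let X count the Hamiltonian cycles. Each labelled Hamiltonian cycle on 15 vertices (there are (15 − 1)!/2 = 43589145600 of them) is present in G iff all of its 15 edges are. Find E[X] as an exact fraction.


K_15 has (15 − 1)!/2 = 43589145600 labelled Hamiltonian cycles.
For each such Hamiltonian cycle H, let X_H = 1 if all 15 edges of H are present in G. Then P[X_H = 1] = p^{15} = (14/15)^{15} = 155568095557812224/437893890380859375.
By linearity of expectation: E[X] = Σ_H E[X_H] = 43589145600 · p^{15} = 43589145600 · 155568095557812224/437893890380859375 = 1116227221067356419653632/72081298828125.
Numerically: E[X] ≈ 1.55e+10.

E[X] = 43589145600 · (14/15)^{15} = 1116227221067356419653632/72081298828125 ≈ 1.55e+10.


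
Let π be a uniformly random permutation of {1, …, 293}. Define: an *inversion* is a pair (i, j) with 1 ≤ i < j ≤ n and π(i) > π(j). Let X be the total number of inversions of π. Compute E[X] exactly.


Write X = Σ X_I over the C(293, 2) = 42778 pairs i < j, with X_I the indicator of one inversion.
There are 42778 indicators.
For each fixed pair i < j, the values π(i) and π(j) are two distinct elements of {1, …, 293} in uniformly random order; by symmetry P[π(i) > π(j)] = 1/2.
By linearity: E[X] = 42778 · (1/2) = C(293, 2) · (1/2) = 42778/2 = 21389 ≈ 21389.00000.

E[X] = 21389 = 21389.00000.


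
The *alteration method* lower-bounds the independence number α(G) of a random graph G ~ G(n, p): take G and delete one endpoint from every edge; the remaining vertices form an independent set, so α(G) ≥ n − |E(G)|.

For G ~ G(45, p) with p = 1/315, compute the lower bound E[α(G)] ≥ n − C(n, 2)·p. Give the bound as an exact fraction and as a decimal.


E[|E(G)|] = C(45, 2)·p = 990 · (1/315) = 22/7.
E[α(G)] ≥ n − E[|E(G)|] = 45 − 22/7 = 293/7.
Numerically: ≈ 41.857143.
(This is only a lower bound; the true E[α(G)] may be larger.)

E[α(G)] ≥ 293/7 ≈ 41.857143.


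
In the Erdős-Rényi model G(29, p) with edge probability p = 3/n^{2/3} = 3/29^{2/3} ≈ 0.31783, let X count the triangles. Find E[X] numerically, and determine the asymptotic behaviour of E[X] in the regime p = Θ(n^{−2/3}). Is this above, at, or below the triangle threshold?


Number of potential triangles: C(29, 3) = 3654.
Each occurs with probability p³ ≈ (0.31783)³ ≈ 3.2104637e-02.
By linearity: E[X] = C(29, 3)·p³ ≈ 3654 · 3.2104637e-02 ≈ 117.31034.
Since α = 2/3 < 1, p = c/n^{2/3} ≫ 1/n is above the triangle threshold p ~ 1/n. Asymptotically E[X] ~ (c³/6)·n^{3(1−α)} = (3³/6)·n^{1} → ∞; triangles are abundant w.h.p.

E[X] ≈ 117.31034; in regime p = Θ(1/n^{2/3}) E[X] diverges (above the triangle threshold p ~ 1/n).


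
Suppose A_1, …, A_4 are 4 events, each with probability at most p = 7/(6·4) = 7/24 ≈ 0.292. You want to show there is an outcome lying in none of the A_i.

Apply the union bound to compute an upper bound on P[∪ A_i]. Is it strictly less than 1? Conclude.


Union bound: P[∪_{i=1}^{4} A_i] ≤ Σ_i P[A_i] ≤ 4·p = 4·(7/24) = 7/6.
Numerically: 7/6 ≈ 1.167.
Is 7/6 < 1? NO.
Since the bound 7/6 is ≥ 1, the union bound is uninformative here; it does NOT by itself certify existence.

4·p = 7/6 ≈ 1.167; existence NOT certified by the union bound.


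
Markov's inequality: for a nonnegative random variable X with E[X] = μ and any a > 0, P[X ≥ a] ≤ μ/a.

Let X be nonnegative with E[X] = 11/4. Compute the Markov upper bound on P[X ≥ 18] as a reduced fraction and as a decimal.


μ = E[X] = 11/4, a = 18.
Markov: P[X ≥ 18] ≤ μ/a = (11/4)/18 = 11/72.
Numerically: ≈ 0.15278.
(Since a = 18 > μ = 2.75000, the bound 11/72 is < 1 and informative.)

P[X ≥ 18] ≤ 11/72 ≈ 0.15278.


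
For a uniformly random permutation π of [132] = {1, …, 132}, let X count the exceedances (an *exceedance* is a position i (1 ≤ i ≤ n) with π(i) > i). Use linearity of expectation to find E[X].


Write X = Σ_{i=1}^{132} X_i, where X_i = 1_{π(i) > i}.
For each fixed i, π(i) is uniform over {1, …, 132} (marginal of a uniform permutation), so P[π(i) > i] = (n − i)/n. Summing: Σ_{i=1}^{132} (n − i)/n = (0 + 1 + … + 131)/132 = 132(132 − 1)/(2·132) = (132 − 1)/2.
Hence E[X] = Σ_{i=1}^{132} (132 − i)/132 = 131/2 ≈ 65.500.

E[X] = 131/2 = 65.500.
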